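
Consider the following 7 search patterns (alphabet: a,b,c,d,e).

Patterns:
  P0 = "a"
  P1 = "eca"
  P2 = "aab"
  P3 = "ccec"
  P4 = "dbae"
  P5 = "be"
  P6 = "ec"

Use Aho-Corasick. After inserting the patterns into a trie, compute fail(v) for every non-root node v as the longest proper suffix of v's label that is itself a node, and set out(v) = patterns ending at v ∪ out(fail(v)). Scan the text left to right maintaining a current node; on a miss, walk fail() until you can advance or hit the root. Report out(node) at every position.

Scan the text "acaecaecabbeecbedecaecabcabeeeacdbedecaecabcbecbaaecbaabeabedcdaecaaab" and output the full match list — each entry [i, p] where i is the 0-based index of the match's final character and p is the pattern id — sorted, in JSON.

Build:
Trie (insert patterns):
  0='ε' goto a→1 b→15 c→7 d→11 e→2
  1='a' goto a→5  [P0 ends]
  2='e' goto c→3
  3='ec' goto a→4  [P6 ends]
  4='eca' goto ·  [P1 ends]
  5='aa' goto b→6
  6='aab' goto ·  [P2 ends]
  7='c' goto c→8
  8='cc' goto e→9
  9='cce' goto c→10
  10='ccec' goto ·  [P3 ends]
  11='d' goto b→12
  12='db' goto a→13
  13='dba' goto e→14
  14='dbae' goto ·  [P4 ends]
  15='b' goto e→16
  16='be' goto ·  [P5 ends]

BFS fail/out derivation:
  fail(1) 'a': from fail(0)=0 chase 'a': 0 ⇒ 0;  out={0}∪out(0)={0}
  fail(2) 'e': from fail(0)=0 chase 'e': 0 ⇒ 0;  out=∅∪out(0)=∅
  fail(7) 'c': from fail(0)=0 chase 'c': 0 ⇒ 0;  out=∅∪out(0)=∅
  fail(11) 'd': from fail(0)=0 chase 'd': 0 ⇒ 0;  out=∅∪out(0)=∅
  fail(15) 'b': from fail(0)=0 chase 'b': 0 ⇒ 0;  out=∅∪out(0)=∅
  fail(3) 'ec': from fail(2)=0 chase 'c': 0 ⇒ 7;  out={6}∪out(7)={6}
  fail(5) 'aa': from fail(1)=0 chase 'a': 0 ⇒ 1;  out=∅∪out(1)={0}
  fail(8) 'cc': from fail(7)=0 chase 'c': 0 ⇒ 7;  out=∅∪out(7)=∅
  fail(12) 'db': from fail(11)=0 chase 'b': 0 ⇒ 15;  out=∅∪out(15)=∅
  fail(16) 'be': from fail(15)=0 chase 'e': 0 ⇒ 2;  out={5}∪out(2)={5}
  fail(4) 'eca': from fail(3)=7 chase 'a': 7→0 ⇒ 1;  out={1}∪out(1)={0,1}
  fail(6) 'aab': from fail(5)=1 chase 'b': 1→0 ⇒ 15;  out={2}∪out(15)={2}
  fail(9) 'cce': from fail(8)=7 chase 'e': 7→0 ⇒ 2;  out=∅∪out(2)=∅
  fail(13) 'dba': from fail(12)=15 chase 'a': 15→0 ⇒ 1;  out=∅∪out(1)={0}
  fail(10) 'ccec': from fail(9)=2 chase 'c': 2 ⇒ 3;  out={3}∪out(3)={3,6}
  fail(14) 'dbae': from fail(13)=1 chase 'e': 1→0 ⇒ 2;  out={4}∪out(2)={4}

Text stream:
i=0 'a': node 0→1  → match P0@[0:0]
i=1 'c': node 1→7 (via fail)
i=2 'a': node 7→1 (via fail)  → match P0@[2:2]
i=3 'e': node 1→2 (via fail)
i=4 'c': node 2→3  → match P6@[3:4]
i=5 'a': node 3→4  → match P0@[5:5],P1@[3:5]
i=6 'e': node 4→2 (via fail)
i=7 'c': node 2→3  → match P6@[6:7]
i=8 'a': node 3→4  → match P0@[8:8],P1@[6:8]
i=9 'b': node 4→15 (via fail)
i=10 'b': node 15→15 (via fail)
i=11 'e': node 15→16  → match P5@[10:11]
i=12 'e': node 16→2 (via fail)
i=13 'c': node 2→3  → match P6@[12:13]
i=14 'b': node 3→15 (via fail)
i=15 'e': node 15→16  → match P5@[14:15]
i=16 'd': node 16→11 (via fail)
i=17 'e': node 11→2 (via fail)
i=18 'c': node 2→3  → match P6@[17:18]
i=19 'a': node 3→4  → match P0@[19:19],P1@[17:19]
i=20 'e': node 4→2 (via fail)
i=21 'c': node 2→3  → match P6@[20:21]
i=22 'a': node 3→4  → match P0@[22:22],P1@[20:22]
i=23 'b': node 4→15 (via fail)
i=24 'c': node 15→7 (via fail)
i=25 'a': node 7→1 (via fail)  → match P0@[25:25]
i=26 'b': node 1→15 (via fail)
i=27 'e': node 15→16  → match P5@[26:27]
i=28 'e': node 16→2 (via fail)
i=29 'e': node 2→2 (via fail)
i=30 'a': node 2→1 (via fail)  → match P0@[30:30]
i=31 'c': node 1→7 (via fail)
i=32 'd': node 7→11 (via fail)
i=33 'b': node 11→12
i=34 'e': node 12→16 (via fail)  → match P5@[33:34]
i=35 'd': node 16→11 (via fail)
i=36 'e': node 11→2 (via fail)
i=37 'c': node 2→3  → match P6@[36:37]
i=38 'a': node 3→4  → match P0@[38:38],P1@[36:38]
i=39 'e': node 4→2 (via fail)
i=40 'c': node 2→3  → match P6@[39:40]
i=41 'a': node 3→4  → match P0@[41:41],P1@[39:41]
i=42 'b': node 4→15 (via fail)
i=43 'c': node 15→7 (via fail)
i=44 'b': node 7→15 (via fail)
i=45 'e': node 15→16  → match P5@[44:45]
i=46 'c': node 16→3 (via fail)  → match P6@[45:46]
i=47 'b': node 3→15 (via fail)
i=48 'a': node 15→1 (via fail)  → match P0@[48:48]
i=49 'a': node 1→5  → match P0@[49:49]
i=50 'e': node 5→2 (via fail)
i=51 'c': node 2→3  → match P6@[50:51]
i=52 'b': node 3→15 (via fail)
i=53 'a': node 15→1 (via fail)  → match P0@[53:53]
i=54 'a': node 1→5  → match P0@[54:54]
i=55 'b': node 5→6  → match P2@[53:55]
i=56 'e': node 6→16 (via fail)  → match P5@[55:56]
i=57 'a': node 16→1 (via fail)  → match P0@[57:57]
i=58 'b': node 1→15 (via fail)
i=59 'e': node 15→16  → match P5@[58:59]
i=60 'd': node 16→11 (via fail)
i=61 'c': node 11→7 (via fail)
i=62 'd': node 7→11 (via fail)
i=63 'a': node 11→1 (via fail)  → match P0@[63:63]
i=64 'e': node 1→2 (via fail)
i=65 'c': node 2→3  → match P6@[64:65]
i=66 'a': node 3→4  → match P0@[66:66],P1@[64:66]
i=67 'a': node 4→5 (via fail)  → match P0@[67:67]
i=68 'a': node 5→5 (via fail)  → match P0@[68:68]
i=69 'b': node 5→6  → match P2@[67:69]

All matches (sorted): [[0,0],[2,0],[4,6],[5,0],[5,1],[7,6],[8,0],[8,1],[11,5],[13,6],[15,5],[18,6],[19,0],[19,1],[21,6],[22,0],[22,1],[25,0],[27,5],[30,0],[34,5],[37,6],[38,0],[38,1],[40,6],[41,0],[41,1],[45,5],[46,6],[48,0],[49,0],[51,6],[53,0],[54,0],[55,2],[56,5],[57,0],[59,5],[63,0],[65,6],[66,0],[66,1],[67,0],[68,0],[69,2]]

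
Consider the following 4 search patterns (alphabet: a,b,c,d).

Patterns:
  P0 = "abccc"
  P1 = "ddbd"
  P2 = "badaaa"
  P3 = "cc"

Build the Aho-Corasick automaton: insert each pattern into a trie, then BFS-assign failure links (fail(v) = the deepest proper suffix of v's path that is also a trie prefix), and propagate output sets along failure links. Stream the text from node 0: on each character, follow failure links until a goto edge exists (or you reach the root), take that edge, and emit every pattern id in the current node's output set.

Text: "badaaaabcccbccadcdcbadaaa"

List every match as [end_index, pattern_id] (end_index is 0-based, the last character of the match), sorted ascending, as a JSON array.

Construct AC machine:
Trie nodes:
  0='ε' goto a→1 b→10 c→16 d→6
  1='a' goto b→2
  2='ab' goto c→3
  3='abc' goto c→4
  4='abcc' goto c→5
  5='abccc' goto ·  ←P0
  6='d' goto d→7
  7='dd' goto b→8
  8='ddb' goto d→9
  9='ddbd' goto ·  ←P1
  10='b' goto a→11
  11='ba' goto d→12
  12='bad' goto a→13
  13='bada' goto a→14
  14='badaa' goto a→15
  15='badaaa' goto ·  ←P2
  16='c' goto c→17
  17='cc' goto ·  ←P3

BFS fail/out derivation:
  fail(1) 'a': from fail(0)=0 chase 'a': 0 ⇒ 0;  out=∅∪out(0)=∅
  fail(6) 'd': from fail(0)=0 chase 'd': 0 ⇒ 0;  out=∅∪out(0)=∅
  fail(10) 'b': from fail(0)=0 chase 'b': 0 ⇒ 0;  out=∅∪out(0)=∅
  fail(16) 'c': from fail(0)=0 chase 'c': 0 ⇒ 0;  out=∅∪out(0)=∅
  fail(2) 'ab': from fail(1)=0 chase 'b': 0 ⇒ 10;  out=∅∪out(10)=∅
  fail(7) 'dd': from fail(6)=0 chase 'd': 0 ⇒ 6;  out=∅∪out(6)=∅
  fail(11) 'ba': from fail(10)=0 chase 'a': 0 ⇒ 1;  out=∅∪out(1)=∅
  fail(17) 'cc': from fail(16)=0 chase 'c': 0 ⇒ 16;  out={3}∪out(16)={3}
  fail(3) 'abc': from fail(2)=10 chase 'c': 10→0 ⇒ 16;  out=∅∪out(16)=∅
  fail(8) 'ddb': from fail(7)=6 chase 'b': 6→0 ⇒ 10;  out=∅∪out(10)=∅
  fail(12) 'bad': from fail(11)=1 chase 'd': 1→0 ⇒ 6;  out=∅∪out(6)=∅
  fail(4) 'abcc': from fail(3)=16 chase 'c': 16 ⇒ 17;  out=∅∪out(17)={3}
  fail(9) 'ddbd': from fail(8)=10 chase 'd': 10→0 ⇒ 6;  out={1}∪out(6)={1}
  fail(13) 'bada': from fail(12)=6 chase 'a': 6→0 ⇒ 1;  out=∅∪out(1)=∅
  fail(5) 'abccc': from fail(4)=17 chase 'c': 17→16 ⇒ 17;  out={0}∪out(17)={0,3}
  fail(14) 'badaa': from fail(13)=1 chase 'a': 1→0 ⇒ 1;  out=∅∪out(1)=∅
  fail(15) 'badaaa': from fail(14)=1 chase 'a': 1→0 ⇒ 1;  out={2}∪out(1)={2}

Scan:
[0] read 'b'  n0⇒n10
[1] read 'a'  n10⇒n11
[2] read 'd'  n11⇒n12
[3] read 'a'  n12⇒n13
[4] read 'a'  n13⇒n14
[5] read 'a'  n14⇒n15  ** P2@[0:5]
[6] read 'a'  n15⇒n1 (fail-walked)
[7] read 'b'  n1⇒n2
[8] read 'c'  n2⇒n3
[9] read 'c'  n3⇒n4  ** P3@[8:9]
[10] read 'c'  n4⇒n5  ** P0@[6:10],P3@[9:10]
[11] read 'b'  n5⇒n10 (fail-walked)
[12] read 'c'  n10⇒n16 (fail-walked)
[13] read 'c'  n16⇒n17  ** P3@[12:13]
[14] read 'a'  n17⇒n1 (fail-walked)
[15] read 'd'  n1⇒n6 (fail-walked)
[16] read 'c'  n6⇒n16 (fail-walked)
[17] read 'd'  n16⇒n6 (fail-walked)
[18] read 'c'  n6⇒n16 (fail-walked)
[19] read 'b'  n16⇒n10 (fail-walked)
[20] read 'a'  n10⇒n11
[21] read 'd'  n11⇒n12
[22] read 'a'  n12⇒n13
[23] read 'a'  n13⇒n14
[24] read 'a'  n14⇒n15  ** P2@[19:24]

Result: [[5,2],[9,3],[10,0],[10,3],[13,3],[24,2]]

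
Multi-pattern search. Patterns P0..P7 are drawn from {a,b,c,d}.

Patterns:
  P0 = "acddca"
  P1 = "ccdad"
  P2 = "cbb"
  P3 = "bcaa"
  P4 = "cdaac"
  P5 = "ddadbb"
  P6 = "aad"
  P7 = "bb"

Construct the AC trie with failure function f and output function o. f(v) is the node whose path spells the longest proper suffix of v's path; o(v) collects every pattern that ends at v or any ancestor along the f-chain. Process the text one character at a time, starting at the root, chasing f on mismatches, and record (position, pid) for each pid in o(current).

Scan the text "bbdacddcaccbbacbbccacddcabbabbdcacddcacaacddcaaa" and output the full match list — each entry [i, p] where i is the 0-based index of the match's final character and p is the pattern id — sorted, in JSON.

Build automaton:
Trie nodes:
  n0 'ε': a→1 b→14 c→7 d→22
  n1 'a': a→28 c→2
  n2 'ac': d→3
  n3 'acd': d→4
  n4 'acdd': c→5
  n5 'acddc': a→6
  n6 'acddca': ·  ←P0
  n7 'c': b→12 c→8 d→18
  n8 'cc': d→9
  n9 'ccd': a→10
  n10 'ccda': d→11
  n11 'ccdad': ·  ←P1
  n12 'cb': b→13
  n13 'cbb': ·  ←P2
  n14 'b': b→30 c→15
  n15 'bc': a→16
  n16 'bca': a→17
  n17 'bcaa': ·  ←P3
  n18 'cd': a→19
  n19 'cda': a→20
  n20 'cdaa': c→21
  n21 'cdaac': ·  ←P4
  n22 'd': d→23
  n23 'dd': a→24
  n24 'dda': d→25
  n25 'ddad': b→26
  n26 'ddadb': b→27
  n27 'ddadbb': ·  ←P5
  n28 'aa': d→29
  n29 'aad': ·  ←P6
  n30 'bb': ·  ←P7

Failure links (BFS by depth):
  fail(1) 'a': from fail(0)=0 chase 'a': 0 ⇒ 0;  out=∅∪out(0)=∅
  fail(7) 'c': from fail(0)=0 chase 'c': 0 ⇒ 0;  out=∅∪out(0)=∅
  fail(14) 'b': from fail(0)=0 chase 'b': 0 ⇒ 0;  out=∅∪out(0)=∅
  fail(22) 'd': from fail(0)=0 chase 'd': 0 ⇒ 0;  out=∅∪out(0)=∅
  fail(2) 'ac': from fail(1)=0 chase 'c': 0 ⇒ 7;  out=∅∪out(7)=∅
  fail(8) 'cc': from fail(7)=0 chase 'c': 0 ⇒ 7;  out=∅∪out(7)=∅
  fail(12) 'cb': from fail(7)=0 chase 'b': 0 ⇒ 14;  out=∅∪out(14)=∅
  fail(15) 'bc': from fail(14)=0 chase 'c': 0 ⇒ 7;  out=∅∪out(7)=∅
  fail(18) 'cd': from fail(7)=0 chase 'd': 0 ⇒ 22;  out=∅∪out(22)=∅
  fail(23) 'dd': from fail(22)=0 chase 'd': 0 ⇒ 22;  out=∅∪out(22)=∅
  fail(28) 'aa': from fail(1)=0 chase 'a': 0 ⇒ 1;  out=∅∪out(1)=∅
  fail(30) 'bb': from fail(14)=0 chase 'b': 0 ⇒ 14;  out={7}∪out(14)={7}
  fail(3) 'acd': from fail(2)=7 chase 'd': 7 ⇒ 18;  out=∅∪out(18)=∅
  fail(9) 'ccd': from fail(8)=7 chase 'd': 7 ⇒ 18;  out=∅∪out(18)=∅
  fail(13) 'cbb': from fail(12)=14 chase 'b': 14 ⇒ 30;  out={2}∪out(30)={2,7}
  fail(16) 'bca': from fail(15)=7 chase 'a': 7→0 ⇒ 1;  out=∅∪out(1)=∅
  fail(19) 'cda': from fail(18)=22 chase 'a': 22→0 ⇒ 1;  out=∅∪out(1)=∅
  fail(24) 'dda': from fail(23)=22 chase 'a': 22→0 ⇒ 1;  out=∅∪out(1)=∅
  fail(29) 'aad': from fail(28)=1 chase 'd': 1→0 ⇒ 22;  out={6}∪out(22)={6}
  fail(4) 'acdd': from fail(3)=18 chase 'd': 18→22 ⇒ 23;  out=∅∪out(23)=∅
  fail(10) 'ccda': from fail(9)=18 chase 'a': 18 ⇒ 19;  out=∅∪out(19)=∅
  fail(17) 'bcaa': from fail(16)=1 chase 'a': 1 ⇒ 28;  out={3}∪out(28)={3}
  fail(20) 'cdaa': from fail(19)=1 chase 'a': 1 ⇒ 28;  out=∅∪out(28)=∅
  fail(25) 'ddad': from fail(24)=1 chase 'd': 1→0 ⇒ 22;  out=∅∪out(22)=∅
  fail(5) 'acddc': from fail(4)=23 chase 'c': 23→22→0 ⇒ 7;  out=∅∪out(7)=∅
  fail(11) 'ccdad': from fail(10)=19 chase 'd': 19→1→0 ⇒ 22;  out={1}∪out(22)={1}
  fail(21) 'cdaac': from fail(20)=28 chase 'c': 28→1 ⇒ 2;  out={4}∪out(2)={4}
  fail(26) 'ddadb': from fail(25)=22 chase 'b': 22→0 ⇒ 14;  out=∅∪out(14)=∅
  fail(6) 'acddca': from fail(5)=7 chase 'a': 7→0 ⇒ 1;  out={0}∪out(1)={0}
  fail(27) 'ddadbb': from fail(26)=14 chase 'b': 14 ⇒ 30;  out={5}∪out(30)={5,7}

Run:
pos 0 'b': at 14
pos 1 'b': at 30  emit P7@[0:1]
pos 2 'd': at 22 ·f
pos 3 'a': at 1 ·f
pos 4 'c': at 2
pos 5 'd': at 3
pos 6 'd': at 4
pos 7 'c': at 5
pos 8 'a': at 6  emit P0@[3:8]
pos 9 'c': at 2 ·f
pos 10 'c': at 8 ·f
pos 11 'b': at 12 ·f
pos 12 'b': at 13  emit P2@[10:12],P7@[11:12]
pos 13 'a': at 1 ·f
pos 14 'c': at 2
pos 15 'b': at 12 ·f
pos 16 'b': at 13  emit P2@[14:16],P7@[15:16]
pos 17 'c': at 15 ·f
pos 18 'c': at 8 ·f
pos 19 'a': at 1 ·f
pos 20 'c': at 2
pos 21 'd': at 3
pos 22 'd': at 4
pos 23 'c': at 5
pos 24 'a': at 6  emit P0@[19:24]
pos 25 'b': at 14 ·f
pos 26 'b': at 30  emit P7@[25:26]
pos 27 'a': at 1 ·f
pos 28 'b': at 14 ·f
pos 29 'b': at 30  emit P7@[28:29]
pos 30 'd': at 22 ·f
pos 31 'c': at 7 ·f
pos 32 'a': at 1 ·f
pos 33 'c': at 2
pos 34 'd': at 3
pos 35 'd': at 4
pos 36 'c': at 5
pos 37 'a': at 6  emit P0@[32:37]
pos 38 'c': at 2 ·f
pos 39 'a': at 1 ·f
pos 40 'a': at 28
pos 41 'c': at 2 ·f
pos 42 'd': at 3
pos 43 'd': at 4
pos 44 'c': at 5
pos 45 'a': at 6  emit P0@[40:45]
pos 46 'a': at 28 ·f
pos 47 'a': at 28 ·f

All matches (sorted): [[1,7],[8,0],[12,2],[12,7],[16,2],[16,7],[24,0],[26,7],[29,7],[37,0],[45,0]]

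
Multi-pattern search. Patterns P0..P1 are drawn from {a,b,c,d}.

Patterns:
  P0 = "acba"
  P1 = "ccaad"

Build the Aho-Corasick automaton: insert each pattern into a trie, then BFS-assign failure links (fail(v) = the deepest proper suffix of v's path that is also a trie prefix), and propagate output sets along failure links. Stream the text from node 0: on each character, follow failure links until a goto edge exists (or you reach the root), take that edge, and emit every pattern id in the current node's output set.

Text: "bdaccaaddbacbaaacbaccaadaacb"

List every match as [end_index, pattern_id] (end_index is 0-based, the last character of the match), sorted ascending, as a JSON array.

Build automaton:
Trie (insert patterns):
  n0 'ε': a→1 c→5
  n1 'a': c→2
  n2 'ac': b→3
  n3 'acb': a→4
  n4 'acba': ·  ←P0
  n5 'c': c→6
  n6 'cc': a→7
  n7 'cca': a→8
  n8 'ccaa': d→9
  n9 'ccaad': ·  ←P1

BFS fail/out derivation:
  fail(1) 'a': from fail(0)=0 chase 'a': 0 ⇒ 0;  out=∅∪out(0)=∅
  fail(5) 'c': from fail(0)=0 chase 'c': 0 ⇒ 0;  out=∅∪out(0)=∅
  fail(2) 'ac': from fail(1)=0 chase 'c': 0 ⇒ 5;  out=∅∪out(5)=∅
  fail(6) 'cc': from fail(5)=0 chase 'c': 0 ⇒ 5;  out=∅∪out(5)=∅
  fail(3) 'acb': from fail(2)=5 chase 'b': 5→0 ⇒ 0;  out=∅∪out(0)=∅
  fail(7) 'cca': from fail(6)=5 chase 'a': 5→0 ⇒ 1;  out=∅∪out(1)=∅
  fail(4) 'acba': from fail(3)=0 chase 'a': 0 ⇒ 1;  out={0}∪out(1)={0}
  fail(8) 'ccaa': from fail(7)=1 chase 'a': 1→0 ⇒ 1;  out=∅∪out(1)=∅
  fail(9) 'ccaad': from fail(8)=1 chase 'd': 1→0 ⇒ 0;  out={1}∪out(0)={1}

Scan:
pos 0 'b': at 0
pos 1 'd': at 0
pos 2 'a': at 1
pos 3 'c': at 2
pos 4 'c': at 6 (via fail)
pos 5 'a': at 7
pos 6 'a': at 8
pos 7 'd': at 9  → match P1@[3:7]
pos 8 'd': at 0 (via fail)
pos 9 'b': at 0
pos 10 'a': at 1
pos 11 'c': at 2
pos 12 'b': at 3
pos 13 'a': at 4  → match P0@[10:13]
pos 14 'a': at 1 (via fail)
pos 15 'a': at 1 (via fail)
pos 16 'c': at 2
pos 17 'b': at 3
pos 18 'a': at 4  → match P0@[15:18]
pos 19 'c': at 2 (via fail)
pos 20 'c': at 6 (via fail)
pos 21 'a': at 7
pos 22 'a': at 8
pos 23 'd': at 9  → match P1@[19:23]
pos 24 'a': at 1 (via fail)
pos 25 'a': at 1 (via fail)
pos 26 'c': at 2
pos 27 'b': at 3

Result: [[7,1],[13,0],[18,0],[23,1]]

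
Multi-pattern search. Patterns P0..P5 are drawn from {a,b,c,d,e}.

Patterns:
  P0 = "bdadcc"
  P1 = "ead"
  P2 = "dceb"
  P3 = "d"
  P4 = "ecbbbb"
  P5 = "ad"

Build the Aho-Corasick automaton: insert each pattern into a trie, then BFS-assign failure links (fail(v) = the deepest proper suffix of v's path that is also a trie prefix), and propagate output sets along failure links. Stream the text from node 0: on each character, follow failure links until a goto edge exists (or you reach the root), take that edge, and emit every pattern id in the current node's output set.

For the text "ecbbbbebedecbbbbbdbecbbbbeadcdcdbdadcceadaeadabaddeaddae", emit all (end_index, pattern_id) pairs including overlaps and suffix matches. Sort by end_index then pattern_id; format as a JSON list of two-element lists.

Construct AC machine:
Trie nodes:
  0='ε' goto a→19 b→1 d→10 e→7
  1='b' goto d→2
  2='bd' goto a→3
  3='bda' goto d→4
  4='bdad' goto c→5
  5='bdadc' goto c→6
  6='bdadcc' goto ·  ←P0
  7='e' goto a→8 c→14
  8='ea' goto d→9
  9='ead' goto ·  ←P1
  10='d' goto c→11  ←P3
  11='dc' goto e→12
  12='dce' goto b→13
  13='dceb' goto ·  ←P2
  14='ec' goto b→15
  15='ecb' goto b→16
  16='ecbb' goto b→17
  17='ecbbb' goto b→18
  18='ecbbbb' goto ·  ←P4
  19='a' goto d→20
  20='ad' goto ·  ←P5

BFS fail/out derivation:
  n1('b'): parent n0 fail=0; on 'b' 0 → fail=0;  out ∅∪∅=∅
  n7('e'): parent n0 fail=0; on 'e' 0 → fail=0;  out ∅∪∅=∅
  n10('d'): parent n0 fail=0; on 'd' 0 → fail=0;  out {3}∪∅={3}
  n19('a'): parent n0 fail=0; on 'a' 0 → fail=0;  out ∅∪∅=∅
  n2('bd'): parent n1 fail=0; on 'd' 0 → fail=10;  out ∅∪{3}={3}
  n8('ea'): parent n7 fail=0; on 'a' 0 → fail=19;  out ∅∪∅=∅
  n11('dc'): parent n10 fail=0; on 'c' 0 → fail=0;  out ∅∪∅=∅
  n14('ec'): parent n7 fail=0; on 'c' 0 → fail=0;  out ∅∪∅=∅
  n20('ad'): parent n19 fail=0; on 'd' 0 → fail=10;  out {5}∪{3}={3,5}
  n3('bda'): parent n2 fail=10; on 'a' 10→0 → fail=19;  out ∅∪∅=∅
  n9('ead'): parent n8 fail=19; on 'd' 19 → fail=20;  out {1}∪{3,5}={1,3,5}
  n12('dce'): parent n11 fail=0; on 'e' 0 → fail=7;  out ∅∪∅=∅
  n15('ecb'): parent n14 fail=0; on 'b' 0 → fail=1;  out ∅∪∅=∅
  n4('bdad'): parent n3 fail=19; on 'd' 19 → fail=20;  out ∅∪{3,5}={3,5}
  n13('dceb'): parent n12 fail=7; on 'b' 7→0 → fail=1;  out {2}∪∅={2}
  n16('ecbb'): parent n15 fail=1; on 'b' 1→0 → fail=1;  out ∅∪∅=∅
  n5('bdadc'): parent n4 fail=20; on 'c' 20→10 → fail=11;  out ∅∪∅=∅
  n17('ecbbb'): parent n16 fail=1; on 'b' 1→0 → fail=1;  out ∅∪∅=∅
  n6('bdadcc'): parent n5 fail=11; on 'c' 11→0 → fail=0;  out {0}∪∅={0}
  n18('ecbbbb'): parent n17 fail=1; on 'b' 1→0 → fail=1;  out {4}∪∅={4}

Run:
[0] read 'e'  n0⇒n7
[1] read 'c'  n7⇒n14
[2] read 'b'  n14⇒n15
[3] read 'b'  n15⇒n16
[4] read 'b'  n16⇒n17
[5] read 'b'  n17⇒n18  ** P4@[0:5]
[6] read 'e'  n18⇒n7 ·f
[7] read 'b'  n7⇒n1 ·f
[8] read 'e'  n1⇒n7 ·f
[9] read 'd'  n7⇒n10 ·f  ** P3@[9:9]
[10] read 'e'  n10⇒n7 ·f
[11] read 'c'  n7⇒n14
[12] read 'b'  n14⇒n15
[13] read 'b'  n15⇒n16
[14] read 'b'  n16⇒n17
[15] read 'b'  n17⇒n18  ** P4@[10:15]
[16] read 'b'  n18⇒n1 ·f
[17] read 'd'  n1⇒n2  ** P3@[17:17]
[18] read 'b'  n2⇒n1 ·f
[19] read 'e'  n1⇒n7 ·f
[20] read 'c'  n7⇒n14
[21] read 'b'  n14⇒n15
[22] read 'b'  n15⇒n16
[23] read 'b'  n16⇒n17
[24] read 'b'  n17⇒n18  ** P4@[19:24]
[25] read 'e'  n18⇒n7 ·f
[26] read 'a'  n7⇒n8
[27] read 'd'  n8⇒n9  ** P1@[25:27],P3@[27:27],P5@[26:27]
[28] read 'c'  n9⇒n11 ·f
[29] read 'd'  n11⇒n10 ·f  ** P3@[29:29]
[30] read 'c'  n10⇒n11
[31] read 'd'  n11⇒n10 ·f  ** P3@[31:31]
[32] read 'b'  n10⇒n1 ·f
[33] read 'd'  n1⇒n2  ** P3@[33:33]
[34] read 'a'  n2⇒n3
[35] read 'd'  n3⇒n4  ** P3@[35:35],P5@[34:35]
[36] read 'c'  n4⇒n5
[37] read 'c'  n5⇒n6  ** P0@[32:37]
[38] read 'e'  n6⇒n7 ·f
[39] read 'a'  n7⇒n8
[40] read 'd'  n8⇒n9  ** P1@[38:40],P3@[40:40],P5@[39:40]
[41] read 'a'  n9⇒n19 ·f
[42] read 'e'  n19⇒n7 ·f
[43] read 'a'  n7⇒n8
[44] read 'd'  n8⇒n9  ** P1@[42:44],P3@[44:44],P5@[43:44]
[45] read 'a'  n9⇒n19 ·f
[46] read 'b'  n19⇒n1 ·f
[47] read 'a'  n1⇒n19 ·f
[48] read 'd'  n19⇒n20  ** P3@[48:48],P5@[47:48]
[49] read 'd'  n20⇒n10 ·f  ** P3@[49:49]
[50] read 'e'  n10⇒n7 ·f
[51] read 'a'  n7⇒n8
[52] read 'd'  n8⇒n9  ** P1@[50:52],P3@[52:52],P5@[51:52]
[53] read 'd'  n9⇒n10 ·f  ** P3@[53:53]
[54] read 'a'  n10⇒n19 ·f
[55] read 'e'  n19⇒n7 ·f

Result: [[5,4],[9,3],[15,4],[17,3],[24,4],[27,1],[27,3],[27,5],[29,3],[31,3],[33,3],[35,3],[35,5],[37,0],[40,1],[40,3],[40,5],[44,1],[44,3],[44,5],[48,3],[48,5],[49,3],[52,1],[52,3],[52,5],[53,3]]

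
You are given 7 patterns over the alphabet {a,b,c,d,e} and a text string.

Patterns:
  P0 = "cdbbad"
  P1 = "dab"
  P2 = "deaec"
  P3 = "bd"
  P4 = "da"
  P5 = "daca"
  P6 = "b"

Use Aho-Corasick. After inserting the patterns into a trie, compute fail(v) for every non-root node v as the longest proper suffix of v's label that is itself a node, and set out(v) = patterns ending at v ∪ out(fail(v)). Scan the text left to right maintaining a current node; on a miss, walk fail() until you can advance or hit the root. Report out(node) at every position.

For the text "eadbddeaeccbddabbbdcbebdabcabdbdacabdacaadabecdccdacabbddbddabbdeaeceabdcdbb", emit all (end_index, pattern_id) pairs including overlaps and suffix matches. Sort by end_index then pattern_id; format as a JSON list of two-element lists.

Construct AC machine:
Trie (insert patterns):
  0='ε' goto b→14 c→1 d→7
  1='c' goto d→2
  2='cd' goto b→3
  3='cdb' goto b→4
  4='cdbb' goto a→5
  5='cdbba' goto d→6
  6='cdbbad' goto ·  ←P0
  7='d' goto a→8 e→10
  8='da' goto b→9 c→16  ←P4
  9='dab' goto ·  ←P1
  10='de' goto a→11
  11='dea' goto e→12
  12='deae' goto c→13
  13='deaec' goto ·  ←P2
  14='b' goto d→15  ←P6
  15='bd' goto ·  ←P3
  16='dac' goto a→17
  17='daca' goto ·  ←P5

Failure links (BFS by depth):
  n1('c'): parent n0 fail=0; on 'c' 0 → fail=0;  out ∅∪∅=∅
  n7('d'): parent n0 fail=0; on 'd' 0 → fail=0;  out ∅∪∅=∅
  n14('b'): parent n0 fail=0; on 'b' 0 → fail=0;  out {6}∪∅={6}
  n2('cd'): parent n1 fail=0; on 'd' 0 → fail=7;  out ∅∪∅=∅
  n8('da'): parent n7 fail=0; on 'a' 0 → fail=0;  out {4}∪∅={4}
  n10('de'): parent n7 fail=0; on 'e' 0 → fail=0;  out ∅∪∅=∅
  n15('bd'): parent n14 fail=0; on 'd' 0 → fail=7;  out {3}∪∅={3}
  n3('cdb'): parent n2 fail=7; on 'b' 7→0 → fail=14;  out ∅∪{6}={6}
  n9('dab'): parent n8 fail=0; on 'b' 0 → fail=14;  out {1}∪{6}={1,6}
  n11('dea'): parent n10 fail=0; on 'a' 0 → fail=0;  out ∅∪∅=∅
  n16('dac'): parent n8 fail=0; on 'c' 0 → fail=1;  out ∅∪∅=∅
  n4('cdbb'): parent n3 fail=14; on 'b' 14→0 → fail=14;  out ∅∪{6}={6}
  n12('deae'): parent n11 fail=0; on 'e' 0 → fail=0;  out ∅∪∅=∅
  n17('daca'): parent n16 fail=1; on 'a' 1→0 → fail=0;  out {5}∪∅={5}
  n5('cdbba'): parent n4 fail=14; on 'a' 14→0 → fail=0;  out ∅∪∅=∅
  n13('deaec'): parent n12 fail=0; on 'c' 0 → fail=1;  out {2}∪∅={2}
  n6('cdbbad'): parent n5 fail=0; on 'd' 0 → fail=7;  out {0}∪∅={0}

Scan:
i=0 'e': node 0→0
i=1 'a': node 0→0
i=2 'd': node 0→7
i=3 'b': node 7→14 (via fail)  emit P6@[3:3]
i=4 'd': node 14→15  emit P3@[3:4]
i=5 'd': node 15→7 (via fail)
i=6 'e': node 7→10
i=7 'a': node 10→11
i=8 'e': node 11→12
i=9 'c': node 12→13  emit P2@[5:9]
i=10 'c': node 13→1 (via fail)
i=11 'b': node 1→14 (via fail)  emit P6@[11:11]
i=12 'd': node 14→15  emit P3@[11:12]
i=13 'd': node 15→7 (via fail)
i=14 'a': node 7→8  emit P4@[13:14]
i=15 'b': node 8→9  emit P1@[13:15],P6@[15:15]
i=16 'b': node 9→14 (via fail)  emit P6@[16:16]
i=17 'b': node 14→14 (via fail)  emit P6@[17:17]
i=18 'd': node 14→15  emit P3@[17:18]
i=19 'c': node 15→1 (via fail)
i=20 'b': node 1→14 (via fail)  emit P6@[20:20]
i=21 'e': node 14→0 (via fail)
i=22 'b': node 0→14  emit P6@[22:22]
i=23 'd': node 14→15  emit P3@[22:23]
i=24 'a': node 15→8 (via fail)  emit P4@[23:24]
i=25 'b': node 8→9  emit P1@[23:25],P6@[25:25]
i=26 'c': node 9→1 (via fail)
i=27 'a': node 1→0 (via fail)
i=28 'b': node 0→14  emit P6@[28:28]
i=29 'd': node 14→15  emit P3@[28:29]
i=30 'b': node 15→14 (via fail)  emit P6@[30:30]
i=31 'd': node 14→15  emit P3@[30:31]
i=32 'a': node 15→8 (via fail)  emit P4@[31:32]
i=33 'c': node 8→16
i=34 'a': node 16→17  emit P5@[31:34]
i=35 'b': node 17→14 (via fail)  emit P6@[35:35]
i=36 'd': node 14→15  emit P3@[35:36]
i=37 'a': node 15→8 (via fail)  emit P4@[36:37]
i=38 'c': node 8→16
i=39 'a': node 16→17  emit P5@[36:39]
i=40 'a': node 17→0 (via fail)
i=41 'd': node 0→7
i=42 'a': node 7→8  emit P4@[41:42]
i=43 'b': node 8→9  emit P1@[41:43],P6@[43:43]
i=44 'e': node 9→0 (via fail)
i=45 'c': node 0→1
i=46 'd': node 1→2
i=47 'c': node 2→1 (via fail)
i=48 'c': node 1→1 (via fail)
i=49 'd': node 1→2
i=50 'a': node 2→8 (via fail)  emit P4@[49:50]
i=51 'c': node 8→16
i=52 'a': node 16→17  emit P5@[49:52]
i=53 'b': node 17→14 (via fail)  emit P6@[53:53]
i=54 'b': node 14→14 (via fail)  emit P6@[54:54]
i=55 'd': node 14→15  emit P3@[54:55]
i=56 'd': node 15→7 (via fail)
i=57 'b': node 7→14 (via fail)  emit P6@[57:57]
i=58 'd': node 14→15  emit P3@[57:58]
i=59 'd': node 15→7 (via fail)
i=60 'a': node 7→8  emit P4@[59:60]
i=61 'b': node 8→9  emit P1@[59:61],P6@[61:61]
i=62 'b': node 9→14 (via fail)  emit P6@[62:62]
i=63 'd': node 14→15  emit P3@[62:63]
i=64 'e': node 15→10 (via fail)
i=65 'a': node 10→11
i=66 'e': node 11→12
i=67 'c': node 12→13  emit P2@[63:67]
i=68 'e': node 13→0 (via fail)
i=69 'a': node 0→0
i=70 'b': node 0→14  emit P6@[70:70]
i=71 'd': node 14→15  emit P3@[70:71]
i=72 'c': node 15→1 (via fail)
i=73 'd': node 1→2
i=74 'b': node 2→3  emit P6@[74:74]
i=75 'b': node 3→4  emit P6@[75:75]

Matches: [[3,6],[4,3],[9,2],[11,6],[12,3],[14,4],[15,1],[15,6],[16,6],[17,6],[18,3],[20,6],[22,6],[23,3],[24,4],[25,1],[25,6],[28,6],[29,3],[30,6],[31,3],[32,4],[34,5],[35,6],[36,3],[37,4],[39,5],[42,4],[43,1],[43,6],[50,4],[52,5],[53,6],[54,6],[55,3],[57,6],[58,3],[60,4],[61,1],[61,6],[62,6],[63,3],[67,2],[70,6],[71,3],[74,6],[75,6]]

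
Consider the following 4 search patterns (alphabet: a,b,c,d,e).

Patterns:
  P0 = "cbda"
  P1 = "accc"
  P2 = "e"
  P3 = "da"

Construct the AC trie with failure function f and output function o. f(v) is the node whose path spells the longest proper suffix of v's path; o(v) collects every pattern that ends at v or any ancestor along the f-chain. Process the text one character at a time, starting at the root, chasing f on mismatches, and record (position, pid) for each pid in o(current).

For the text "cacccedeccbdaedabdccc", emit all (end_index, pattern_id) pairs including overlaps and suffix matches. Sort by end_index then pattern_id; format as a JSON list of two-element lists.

Build:
Trie (insert patterns):
  0='ε' goto a→5 c→1 d→10 e→9
  1='c' goto b→2
  2='cb' goto d→3
  3='cbd' goto a→4
  4='cbda' goto ·  [P0 ends]
  5='a' goto c→6
  6='ac' goto c→7
  7='acc' goto c→8
  8='accc' goto ·  [P1 ends]
  9='e' goto ·  [P2 ends]
  10='d' goto a→11
  11='da' goto ·  [P3 ends]

BFS fail/out derivation:
  fail(1) 'c': from fail(0)=0 chase 'c': 0 ⇒ 0;  out=∅∪out(0)=∅
  fail(5) 'a': from fail(0)=0 chase 'a': 0 ⇒ 0;  out=∅∪out(0)=∅
  fail(9) 'e': from fail(0)=0 chase 'e': 0 ⇒ 0;  out={2}∪out(0)={2}
  fail(10) 'd': from fail(0)=0 chase 'd': 0 ⇒ 0;  out=∅∪out(0)=∅
  fail(2) 'cb': from fail(1)=0 chase 'b': 0 ⇒ 0;  out=∅∪out(0)=∅
  fail(6) 'ac': from fail(5)=0 chase 'c': 0 ⇒ 1;  out=∅∪out(1)=∅
  fail(11) 'da': from fail(10)=0 chase 'a': 0 ⇒ 5;  out={3}∪out(5)={3}
  fail(3) 'cbd': from fail(2)=0 chase 'd': 0 ⇒ 10;  out=∅∪out(10)=∅
  fail(7) 'acc': from fail(6)=1 chase 'c': 1→0 ⇒ 1;  out=∅∪out(1)=∅
  fail(4) 'cbda': from fail(3)=10 chase 'a': 10 ⇒ 11;  out={0}∪out(11)={0,3}
  fail(8) 'accc': from fail(7)=1 chase 'c': 1→0 ⇒ 1;  out={1}∪out(1)={1}

Text stream:
pos 0 'c': at 1
pos 1 'a': at 5 ·f
pos 2 'c': at 6
pos 3 'c': at 7
pos 4 'c': at 8  → match P1@[1:4]
pos 5 'e': at 9 ·f  → match P2@[5:5]
pos 6 'd': at 10 ·f
pos 7 'e': at 9 ·f  → match P2@[7:7]
pos 8 'c': at 1 ·f
pos 9 'c': at 1 ·f
pos 10 'b': at 2
pos 11 'd': at 3
pos 12 'a': at 4  → match P0@[9:12],P3@[11:12]
pos 13 'e': at 9 ·f  → match P2@[13:13]
pos 14 'd': at 10 ·f
pos 15 'a': at 11  → match P3@[14:15]
pos 16 'b': at 0 ·f
pos 17 'd': at 10
pos 18 'c': at 1 ·f
pos 19 'c': at 1 ·f
pos 20 'c': at 1 ·f

Result: [[4,1],[5,2],[7,2],[12,0],[12,3],[13,2],[15,3]]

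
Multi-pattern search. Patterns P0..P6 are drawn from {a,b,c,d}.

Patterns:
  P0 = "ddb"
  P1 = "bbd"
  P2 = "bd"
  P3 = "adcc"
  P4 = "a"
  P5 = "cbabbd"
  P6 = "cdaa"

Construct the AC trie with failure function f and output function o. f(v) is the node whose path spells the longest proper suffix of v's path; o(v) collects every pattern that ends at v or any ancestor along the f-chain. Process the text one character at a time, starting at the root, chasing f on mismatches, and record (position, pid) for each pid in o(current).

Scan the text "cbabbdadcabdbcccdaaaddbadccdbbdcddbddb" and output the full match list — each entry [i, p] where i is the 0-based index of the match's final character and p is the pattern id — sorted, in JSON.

Build automaton:
Trie (insert patterns):
  0='ε' goto a→8 b→4 c→12 d→1
  1='d' goto d→2
  2='dd' goto b→3
  3='ddb' goto ·  [P0 ends]
  4='b' goto b→5 d→7
  5='bb' goto d→6
  6='bbd' goto ·  [P1 ends]
  7='bd' goto ·  [P2 ends]
  8='a' goto d→9  [P4 ends]
  9='ad' goto c→10
  10='adc' goto c→11
  11='adcc' goto ·  [P3 ends]
  12='c' goto b→13 d→18
  13='cb' goto a→14
  14='cba' goto b→15
  15='cbab' goto b→16
  16='cbabb' goto d→17
  17='cbabbd' goto ·  [P5 ends]
  18='cd' goto a→19
  19='cda' goto a→20
  20='cdaa' goto ·  [P6 ends]

Failure links (BFS by depth):
  n1('d'): parent n0 fail=0; on 'd' 0 → fail=0;  out ∅∪∅=∅
  n4('b'): parent n0 fail=0; on 'b' 0 → fail=0;  out ∅∪∅=∅
  n8('a'): parent n0 fail=0; on 'a' 0 → fail=0;  out {4}∪∅={4}
  n12('c'): parent n0 fail=0; on 'c' 0 → fail=0;  out ∅∪∅=∅
  n2('dd'): parent n1 fail=0; on 'd' 0 → fail=1;  out ∅∪∅=∅
  n5('bb'): parent n4 fail=0; on 'b' 0 → fail=4;  out ∅∪∅=∅
  n7('bd'): parent n4 fail=0; on 'd' 0 → fail=1;  out {2}∪∅={2}
  n9('ad'): parent n8 fail=0; on 'd' 0 → fail=1;  out ∅∪∅=∅
  n13('cb'): parent n12 fail=0; on 'b' 0 → fail=4;  out ∅∪∅=∅
  n18('cd'): parent n12 fail=0; on 'd' 0 → fail=1;  out ∅∪∅=∅
  n3('ddb'): parent n2 fail=1; on 'b' 1→0 → fail=4;  out {0}∪∅={0}
  n6('bbd'): parent n5 fail=4; on 'd' 4 → fail=7;  out {1}∪{2}={1,2}
  n10('adc'): parent n9 fail=1; on 'c' 1→0 → fail=12;  out ∅∪∅=∅
  n14('cba'): parent n13 fail=4; on 'a' 4→0 → fail=8;  out ∅∪{4}={4}
  n19('cda'): parent n18 fail=1; on 'a' 1→0 → fail=8;  out ∅∪{4}={4}
  n11('adcc'): parent n10 fail=12; on 'c' 12→0 → fail=12;  out {3}∪∅={3}
  n15('cbab'): parent n14 fail=8; on 'b' 8→0 → fail=4;  out ∅∪∅=∅
  n20('cdaa'): parent n19 fail=8; on 'a' 8→0 → fail=8;  out {6}∪{4}={4,6}
  n16('cbabb'): parent n15 fail=4; on 'b' 4 → fail=5;  out ∅∪∅=∅
  n17('cbabbd'): parent n16 fail=5; on 'd' 5 → fail=6;  out {5}∪{1,2}={1,2,5}

Run:
i=0 'c': node 0→12
i=1 'b': node 12→13
i=2 'a': node 13→14  emit P4@[2:2]
i=3 'b': node 14→15
i=4 'b': node 15→16
i=5 'd': node 16→17  emit P1@[3:5],P2@[4:5],P5@[0:5]
i=6 'a': node 17→8 (fail-walked)  emit P4@[6:6]
i=7 'd': node 8→9
i=8 'c': node 9→10
i=9 'a': node 10→8 (fail-walked)  emit P4@[9:9]
i=10 'b': node 8→4 (fail-walked)
i=11 'd': node 4→7  emit P2@[10:11]
i=12 'b': node 7→4 (fail-walked)
i=13 'c': node 4→12 (fail-walked)
i=14 'c': node 12→12 (fail-walked)
i=15 'c': node 12→12 (fail-walked)
i=16 'd': node 12→18
i=17 'a': node 18→19  emit P4@[17:17]
i=18 'a': node 19→20  emit P4@[18:18],P6@[15:18]
i=19 'a': node 20→8 (fail-walked)  emit P4@[19:19]
i=20 'd': node 8→9
i=21 'd': node 9→2 (fail-walked)
i=22 'b': node 2→3  emit P0@[20:22]
i=23 'a': node 3→8 (fail-walked)  emit P4@[23:23]
i=24 'd': node 8→9
i=25 'c': node 9→10
i=26 'c': node 10→11  emit P3@[23:26]
i=27 'd': node 11→18 (fail-walked)
i=28 'b': node 18→4 (fail-walked)
i=29 'b': node 4→5
i=30 'd': node 5→6  emit P1@[28:30],P2@[29:30]
i=31 'c': node 6→12 (fail-walked)
i=32 'd': node 12→18
i=33 'd': node 18→2 (fail-walked)
i=34 'b': node 2→3  emit P0@[32:34]
i=35 'd': node 3→7 (fail-walked)  emit P2@[34:35]
i=36 'd': node 7→2 (fail-walked)
i=37 'b': node 2→3  emit P0@[35:37]

Result: [[2,4],[5,1],[5,2],[5,5],[6,4],[9,4],[11,2],[17,4],[18,4],[18,6],[19,4],[22,0],[23,4],[26,3],[30,1],[30,2],[34,0],[35,2],[37,0]]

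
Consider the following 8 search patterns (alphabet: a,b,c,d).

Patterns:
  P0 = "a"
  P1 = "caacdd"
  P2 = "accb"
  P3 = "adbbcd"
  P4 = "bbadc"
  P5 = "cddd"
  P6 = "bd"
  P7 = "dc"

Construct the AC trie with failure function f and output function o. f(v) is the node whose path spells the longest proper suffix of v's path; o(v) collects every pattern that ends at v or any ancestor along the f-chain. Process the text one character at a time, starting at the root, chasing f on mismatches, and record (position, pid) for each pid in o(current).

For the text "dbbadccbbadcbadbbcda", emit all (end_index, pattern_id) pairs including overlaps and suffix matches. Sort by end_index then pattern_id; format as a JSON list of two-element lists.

Build:
Trie nodes:
  0='ε' goto a→1 b→16 c→2 d→25
  1='a' goto c→8 d→11  ←P0
  2='c' goto a→3 d→21
  3='ca' goto a→4
  4='caa' goto c→5
  5='caac' goto d→6
  6='caacd' goto d→7
  7='caacdd' goto ·  ←P1
  8='ac' goto c→9
  9='acc' goto b→10
  10='accb' goto ·  ←P2
  11='ad' goto b→12
  12='adb' goto b→13
  13='adbb' goto c→14
  14='adbbc' goto d→15
  15='adbbcd' goto ·  ←P3
  16='b' goto b→17 d→24
  17='bb' goto a→18
  18='bba' goto d→19
  19='bbad' goto c→20
  20='bbadc' goto ·  ←P4
  21='cd' goto d→22
  22='cdd' goto d→23
  23='cddd' goto ·  ←P5
  24='bd' goto ·  ←P6
  25='d' goto c→26
  26='dc' goto ·  ←P7

Failure links (BFS by depth):
  n1('a'): parent n0 fail=0; on 'a' 0 → fail=0;  out {0}∪∅={0}
  n2('c'): parent n0 fail=0; on 'c' 0 → fail=0;  out ∅∪∅=∅
  n16('b'): parent n0 fail=0; on 'b' 0 → fail=0;  out ∅∪∅=∅
  n25('d'): parent n0 fail=0; on 'd' 0 → fail=0;  out ∅∪∅=∅
  n3('ca'): parent n2 fail=0; on 'a' 0 → fail=1;  out ∅∪{0}={0}
  n8('ac'): parent n1 fail=0; on 'c' 0 → fail=2;  out ∅∪∅=∅
  n11('ad'): parent n1 fail=0; on 'd' 0 → fail=25;  out ∅∪∅=∅
  n17('bb'): parent n16 fail=0; on 'b' 0 → fail=16;  out ∅∪∅=∅
  n21('cd'): parent n2 fail=0; on 'd' 0 → fail=25;  out ∅∪∅=∅
  n24('bd'): parent n16 fail=0; on 'd' 0 → fail=25;  out {6}∪∅={6}
  n26('dc'): parent n25 fail=0; on 'c' 0 → fail=2;  out {7}∪∅={7}
  n4('caa'): parent n3 fail=1; on 'a' 1→0 → fail=1;  out ∅∪{0}={0}
  n9('acc'): parent n8 fail=2; on 'c' 2→0 → fail=2;  out ∅∪∅=∅
  n12('adb'): parent n11 fail=25; on 'b' 25→0 → fail=16;  out ∅∪∅=∅
  n18('bba'): parent n17 fail=16; on 'a' 16→0 → fail=1;  out ∅∪{0}={0}
  n22('cdd'): parent n21 fail=25; on 'd' 25→0 → fail=25;  out ∅∪∅=∅
  n5('caac'): parent n4 fail=1; on 'c' 1 → fail=8;  out ∅∪∅=∅
  n10('accb'): parent n9 fail=2; on 'b' 2→0 → fail=16;  out {2}∪∅={2}
  n13('adbb'): parent n12 fail=16; on 'b' 16 → fail=17;  out ∅∪∅=∅
  n19('bbad'): parent n18 fail=1; on 'd' 1 → fail=11;  out ∅∪∅=∅
  n23('cddd'): parent n22 fail=25; on 'd' 25→0 → fail=25;  out {5}∪∅={5}
  n6('caacd'): parent n5 fail=8; on 'd' 8→2 → fail=21;  out ∅∪∅=∅
  n14('adbbc'): parent n13 fail=17; on 'c' 17→16→0 → fail=2;  out ∅∪∅=∅
  n20('bbadc'): parent n19 fail=11; on 'c' 11→25 → fail=26;  out {4}∪{7}={4,7}
  n7('caacdd'): parent n6 fail=21; on 'd' 21 → fail=22;  out {1}∪∅={1}
  n15('adbbcd'): parent n14 fail=2; on 'd' 2 → fail=21;  out {3}∪∅={3}

Run:
i=0 'd': node 0→25
i=1 'b': node 25→16 ·f
i=2 'b': node 16→17
i=3 'a': node 17→18  → match P0@[3:3]
i=4 'd': node 18→19
i=5 'c': node 19→20  → match P4@[1:5],P7@[4:5]
i=6 'c': node 20→2 ·f
i=7 'b': node 2→16 ·f
i=8 'b': node 16→17
i=9 'a': node 17→18  → match P0@[9:9]
i=10 'd': node 18→19
i=11 'c': node 19→20  → match P4@[7:11],P7@[10:11]
i=12 'b': node 20→16 ·f
i=13 'a': node 16→1 ·f  → match P0@[13:13]
i=14 'd': node 1→11
i=15 'b': node 11→12
i=16 'b': node 12→13
i=17 'c': node 13→14
i=18 'd': node 14→15  → match P3@[13:18]
i=19 'a': node 15→1 ·f  → match P0@[19:19]

Result: [[3,0],[5,4],[5,7],[9,0],[11,4],[11,7],[13,0],[18,3],[19,0]]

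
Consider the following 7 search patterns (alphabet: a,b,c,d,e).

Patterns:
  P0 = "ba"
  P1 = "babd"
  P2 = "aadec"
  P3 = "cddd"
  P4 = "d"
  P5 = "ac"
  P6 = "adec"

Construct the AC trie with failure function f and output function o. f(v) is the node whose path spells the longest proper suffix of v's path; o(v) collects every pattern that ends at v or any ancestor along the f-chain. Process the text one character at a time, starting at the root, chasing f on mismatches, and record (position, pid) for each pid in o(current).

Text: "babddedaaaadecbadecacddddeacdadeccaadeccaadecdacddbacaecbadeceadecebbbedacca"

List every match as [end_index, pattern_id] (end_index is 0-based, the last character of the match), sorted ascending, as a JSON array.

Build:
Trie (insert patterns):
  0='ε' goto a→5 b→1 c→10 d→14
  1='b' goto a→2
  2='ba' goto b→3  ←P0
  3='bab' goto d→4
  4='babd' goto ·  ←P1
  5='a' goto a→6 c→15 d→16
  6='aa' goto d→7
  7='aad' goto e→8
  8='aade' goto c→9
  9='aadec' goto ·  ←P2
  10='c' goto d→11
  11='cd' goto d→12
  12='cdd' goto d→13
  13='cddd' goto ·  ←P3
  14='d' goto ·  ←P4
  15='ac' goto ·  ←P5
  16='ad' goto e→17
  17='ade' goto c→18
  18='adec' goto ·  ←P6

Failure links (BFS by depth):
  fail(1) 'b': from fail(0)=0 chase 'b': 0 ⇒ 0;  out=∅∪out(0)=∅
  fail(5) 'a': from fail(0)=0 chase 'a': 0 ⇒ 0;  out=∅∪out(0)=∅
  fail(10) 'c': from fail(0)=0 chase 'c': 0 ⇒ 0;  out=∅∪out(0)=∅
  fail(14) 'd': from fail(0)=0 chase 'd': 0 ⇒ 0;  out={4}∪out(0)={4}
  fail(2) 'ba': from fail(1)=0 chase 'a': 0 ⇒ 5;  out={0}∪out(5)={0}
  fail(6) 'aa': from fail(5)=0 chase 'a': 0 ⇒ 5;  out=∅∪out(5)=∅
  fail(11) 'cd': from fail(10)=0 chase 'd': 0 ⇒ 14;  out=∅∪out(14)={4}
  fail(15) 'ac': from fail(5)=0 chase 'c': 0 ⇒ 10;  out={5}∪out(10)={5}
  fail(16) 'ad': from fail(5)=0 chase 'd': 0 ⇒ 14;  out=∅∪out(14)={4}
  fail(3) 'bab': from fail(2)=5 chase 'b': 5→0 ⇒ 1;  out=∅∪out(1)=∅
  fail(7) 'aad': from fail(6)=5 chase 'd': 5 ⇒ 16;  out=∅∪out(16)={4}
  fail(12) 'cdd': from fail(11)=14 chase 'd': 14→0 ⇒ 14;  out=∅∪out(14)={4}
  fail(17) 'ade': from fail(16)=14 chase 'e': 14→0 ⇒ 0;  out=∅∪out(0)=∅
  fail(4) 'babd': from fail(3)=1 chase 'd': 1→0 ⇒ 14;  out={1}∪out(14)={1,4}
  fail(8) 'aade': from fail(7)=16 chase 'e': 16 ⇒ 17;  out=∅∪out(17)=∅
  fail(13) 'cddd': from fail(12)=14 chase 'd': 14→0 ⇒ 14;  out={3}∪out(14)={3,4}
  fail(18) 'adec': from fail(17)=0 chase 'c': 0 ⇒ 10;  out={6}∪out(10)={6}
  fail(9) 'aadec': from fail(8)=17 chase 'c': 17 ⇒ 18;  out={2}∪out(18)={2,6}

Scan:
pos 0 'b': at 1
pos 1 'a': at 2  → match P0@[0:1]
pos 2 'b': at 3
pos 3 'd': at 4  → match P1@[0:3],P4@[3:3]
pos 4 'd': at 14 ·f  → match P4@[4:4]
pos 5 'e': at 0 ·f
pos 6 'd': at 14  → match P4@[6:6]
pos 7 'a': at 5 ·f
pos 8 'a': at 6
pos 9 'a': at 6 ·f
pos 10 'a': at 6 ·f
pos 11 'd': at 7  → match P4@[11:11]
pos 12 'e': at 8
pos 13 'c': at 9  → match P2@[9:13],P6@[10:13]
pos 14 'b': at 1 ·f
pos 15 'a': at 2  → match P0@[14:15]
pos 16 'd': at 16 ·f  → match P4@[16:16]
pos 17 'e': at 17
pos 18 'c': at 18  → match P6@[15:18]
pos 19 'a': at 5 ·f
pos 20 'c': at 15  → match P5@[19:20]
pos 21 'd': at 11 ·f  → match P4@[21:21]
pos 22 'd': at 12  → match P4@[22:22]
pos 23 'd': at 13  → match P3@[20:23],P4@[23:23]
pos 24 'd': at 14 ·f  → match P4@[24:24]
pos 25 'e': at 0 ·f
pos 26 'a': at 5
pos 27 'c': at 15  → match P5@[26:27]
pos 28 'd': at 11 ·f  → match P4@[28:28]
pos 29 'a': at 5 ·f
pos 30 'd': at 16  → match P4@[30:30]
pos 31 'e': at 17
pos 32 'c': at 18  → match P6@[29:32]
pos 33 'c': at 10 ·f
pos 34 'a': at 5 ·f
pos 35 'a': at 6
pos 36 'd': at 7  → match P4@[36:36]
pos 37 'e': at 8
pos 38 'c': at 9  → match P2@[34:38],P6@[35:38]
pos 39 'c': at 10 ·f
pos 40 'a': at 5 ·f
pos 41 'a': at 6
pos 42 'd': at 7  → match P4@[42:42]
pos 43 'e': at 8
pos 44 'c': at 9  → match P2@[40:44],P6@[41:44]
pos 45 'd': at 11 ·f  → match P4@[45:45]
pos 46 'a': at 5 ·f
pos 47 'c': at 15  → match P5@[46:47]
pos 48 'd': at 11 ·f  → match P4@[48:48]
pos 49 'd': at 12  → match P4@[49:49]
pos 50 'b': at 1 ·f
pos 51 'a': at 2  → match P0@[50:51]
pos 52 'c': at 15 ·f  → match P5@[51:52]
pos 53 'a': at 5 ·f
pos 54 'e': at 0 ·f
pos 55 'c': at 10
pos 56 'b': at 1 ·f
pos 57 'a': at 2  → match P0@[56:57]
pos 58 'd': at 16 ·f  → match P4@[58:58]
pos 59 'e': at 17
pos 60 'c': at 18  → match P6@[57:60]
pos 61 'e': at 0 ·f
pos 62 'a': at 5
pos 63 'd': at 16  → match P4@[63:63]
pos 64 'e': at 17
pos 65 'c': at 18  → match P6@[62:65]
pos 66 'e': at 0 ·f
pos 67 'b': at 1
pos 68 'b': at 1 ·f
pos 69 'b': at 1 ·f
pos 70 'e': at 0 ·f
pos 71 'd': at 14  → match P4@[71:71]
pos 72 'a': at 5 ·f
pos 73 'c': at 15  → match P5@[72:73]
pos 74 'c': at 10 ·f
pos 75 'a': at 5 ·f

All matches (sorted): [[1,0],[3,1],[3,4],[4,4],[6,4],[11,4],[13,2],[13,6],[15,0],[16,4],[18,6],[20,5],[21,4],[22,4],[23,3],[23,4],[24,4],[27,5],[28,4],[30,4],[32,6],[36,4],[38,2],[38,6],[42,4],[44,2],[44,6],[45,4],[47,5],[48,4],[49,4],[51,0],[52,5],[57,0],[58,4],[60,6],[63,4],[65,6],[71,4],[73,5]]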